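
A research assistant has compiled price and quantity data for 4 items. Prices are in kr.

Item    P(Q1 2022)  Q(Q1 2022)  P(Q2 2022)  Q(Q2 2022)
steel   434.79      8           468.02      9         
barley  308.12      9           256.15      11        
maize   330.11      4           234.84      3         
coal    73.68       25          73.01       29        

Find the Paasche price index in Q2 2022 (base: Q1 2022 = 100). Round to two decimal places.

Paasche price index uses current-period quantities as weights.
ΣP(Q2 2022)·Q(Q2 2022) = 468.02×9 + 256.15×11 + 234.84×3 + 73.01×29 = 4212.18 + 2817.65 + 704.52 + 2117.29 = 9851.64
ΣP(Q1 2022)·Q(Q2 2022) = 434.79×9 + 308.12×11 + 330.11×3 + 73.68×29 = 3913.11 + 3389.32 + 990.33 + 2136.72 = 10429.48
Index = 9851.64 / 10429.48 × 100 = 94.4596

94.46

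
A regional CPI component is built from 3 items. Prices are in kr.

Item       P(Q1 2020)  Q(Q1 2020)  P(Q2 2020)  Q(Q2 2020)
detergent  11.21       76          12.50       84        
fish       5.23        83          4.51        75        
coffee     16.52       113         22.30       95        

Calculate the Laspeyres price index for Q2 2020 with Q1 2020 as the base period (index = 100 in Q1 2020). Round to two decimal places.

Laspeyres price index uses base-period quantities as weights.
ΣP(Q2 2020)·Q(Q1 2020) = 12.50×76 + 4.51×83 + 22.30×113 = 950 + 374.33 + 2519.9 = 3844.23
ΣP(Q1 2020)·Q(Q1 2020) = 11.21×76 + 5.23×83 + 16.52×113 = 851.96 + 434.09 + 1866.76 = 3152.81
Index = 3844.23 / 3152.81 × 100 = 121.9303

121.93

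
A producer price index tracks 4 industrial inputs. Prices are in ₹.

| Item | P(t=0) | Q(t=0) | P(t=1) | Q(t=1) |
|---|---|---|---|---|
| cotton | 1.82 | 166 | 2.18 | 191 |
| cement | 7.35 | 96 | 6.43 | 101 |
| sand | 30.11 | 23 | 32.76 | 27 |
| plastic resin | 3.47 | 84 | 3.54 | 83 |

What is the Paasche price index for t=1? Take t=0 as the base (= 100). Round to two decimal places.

102.43

Paasche price index uses current-period quantities as weights.
ΣP(t=1)·Q(t=1) = 2.18×191 + 6.43×101 + 32.76×27 + 3.54×83 = 416.38 + 649.43 + 884.52 + 293.82 = 2244.15
ΣP(t=0)·Q(t=1) = 1.82×191 + 7.35×101 + 30.11×27 + 3.47×83 = 347.62 + 742.35 + 812.97 + 288.01 = 2190.95
Index = 2244.15 / 2190.95 × 100 = 102.4282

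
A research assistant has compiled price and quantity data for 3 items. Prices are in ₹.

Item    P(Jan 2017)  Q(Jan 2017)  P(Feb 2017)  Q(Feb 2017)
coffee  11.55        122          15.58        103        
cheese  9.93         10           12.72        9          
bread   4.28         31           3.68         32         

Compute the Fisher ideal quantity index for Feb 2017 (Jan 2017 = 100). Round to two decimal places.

86.02

Laspeyres component (base-period weights):
ΣP(Jan 2017)Q(Feb 2017) = 11.55×103 + 9.93×9 + 4.28×32 = 1189.65 + 89.37 + 136.96 = 1415.98
ΣP(Jan 2017)Q(Jan 2017) = 11.55×122 + 9.93×10 + 4.28×31 = 1409.1 + 99.3 + 132.68 = 1641.08
L = 1415.98 / 1641.08 × 100 = 86.2834
Paasche component (current-period weights):
ΣP(Feb 2017)Q(Feb 2017) = 15.58×103 + 12.72×9 + 3.68×32 = 1604.74 + 114.48 + 117.76 = 1836.98
ΣP(Feb 2017)Q(Jan 2017) = 15.58×122 + 12.72×10 + 3.68×31 = 1900.76 + 127.2 + 114.08 = 2142.04
P = 1836.98 / 2142.04 × 100 = 85.7584
Fisher = √(L × P) = √(86.2834 × 85.7584) = 86.0205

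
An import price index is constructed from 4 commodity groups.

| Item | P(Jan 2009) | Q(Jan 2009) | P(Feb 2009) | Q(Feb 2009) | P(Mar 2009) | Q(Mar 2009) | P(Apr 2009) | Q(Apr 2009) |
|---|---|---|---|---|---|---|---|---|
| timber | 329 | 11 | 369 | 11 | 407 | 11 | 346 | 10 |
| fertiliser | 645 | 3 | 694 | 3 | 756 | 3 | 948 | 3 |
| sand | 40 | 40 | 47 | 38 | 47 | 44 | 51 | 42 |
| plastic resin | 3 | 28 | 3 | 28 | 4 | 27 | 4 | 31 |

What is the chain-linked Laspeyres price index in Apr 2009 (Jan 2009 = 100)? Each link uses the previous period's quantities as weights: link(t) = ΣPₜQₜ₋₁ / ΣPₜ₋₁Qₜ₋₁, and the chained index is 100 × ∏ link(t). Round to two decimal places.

Link Jan 2009→Feb 2009:
ΣP(Feb 2009)Q(Jan 2009) = 369×11 + 694×3 + 47×40 + 3×28 = 4059 + 2082 + 1880 + 84 = 8105
ΣP(Jan 2009)Q(Jan 2009) = 329×11 + 645×3 + 40×40 + 3×28 = 3619 + 1935 + 1600 + 84 = 7238
link = 8105/7238 = 1.119784
Link Feb 2009→Mar 2009:
ΣP(Mar 2009)Q(Feb 2009) = 407×11 + 756×3 + 47×38 + 4×28 = 4477 + 2268 + 1786 + 112 = 8643
ΣP(Feb 2009)Q(Feb 2009) = 369×11 + 694×3 + 47×38 + 3×28 = 4059 + 2082 + 1786 + 84 = 8011
link = 8643/8011 = 1.078892
Link Mar 2009→Apr 2009:
ΣP(Apr 2009)Q(Mar 2009) = 346×11 + 948×3 + 51×44 + 4×27 = 3806 + 2844 + 2244 + 108 = 9002
ΣP(Mar 2009)Q(Mar 2009) = 407×11 + 756×3 + 47×44 + 4×27 = 4477 + 2268 + 2068 + 108 = 8921
link = 9002/8921 = 1.009080
Chained index = 100 × 1.119784 × 1.078892 × 1.009080 = 121.9095

121.91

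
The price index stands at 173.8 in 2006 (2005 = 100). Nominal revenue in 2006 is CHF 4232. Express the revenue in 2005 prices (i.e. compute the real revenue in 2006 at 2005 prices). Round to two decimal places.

2434.98

Real = Nominal ÷ (Index/100) = 4232 ÷ (173.8/100)
     = 4232 ÷ 1.738 = 2434.9827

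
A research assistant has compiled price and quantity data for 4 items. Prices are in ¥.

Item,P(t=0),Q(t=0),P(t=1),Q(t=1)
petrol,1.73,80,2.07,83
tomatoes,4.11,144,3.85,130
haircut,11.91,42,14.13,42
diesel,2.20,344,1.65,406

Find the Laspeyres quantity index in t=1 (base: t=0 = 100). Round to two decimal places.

104.23

Laspeyres quantity index uses base-period prices as weights.
ΣP(t=0)·Q(t=1) = 1.73×83 + 4.11×130 + 11.91×42 + 2.20×406 = 143.59 + 534.3 + 500.22 + 893.2 = 2071.31
ΣP(t=0)·Q(t=0) = 1.73×80 + 4.11×144 + 11.91×42 + 2.20×344 = 138.4 + 591.84 + 500.22 + 756.8 = 1987.26
Index = 2071.31 / 1987.26 × 100 = 104.2294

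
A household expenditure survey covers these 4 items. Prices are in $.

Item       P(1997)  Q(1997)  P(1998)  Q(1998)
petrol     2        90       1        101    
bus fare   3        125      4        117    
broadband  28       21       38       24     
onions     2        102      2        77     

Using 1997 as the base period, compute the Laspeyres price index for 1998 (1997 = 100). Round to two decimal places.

Laspeyres price index uses base-period quantities as weights.
ΣP(1998)·Q(1997) = 1×90 + 4×125 + 38×21 + 2×102 = 90 + 500 + 798 + 204 = 1592
ΣP(1997)·Q(1997) = 2×90 + 3×125 + 28×21 + 2×102 = 180 + 375 + 588 + 204 = 1347
Index = 1592 / 1347 × 100 = 118.1886

118.19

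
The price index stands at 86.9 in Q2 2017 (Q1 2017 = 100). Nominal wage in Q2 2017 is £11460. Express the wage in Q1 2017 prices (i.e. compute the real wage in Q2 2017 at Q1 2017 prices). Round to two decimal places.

Real = Nominal ÷ (Index/100) = 11460 ÷ (86.9/100)
     = 11460 ÷ 0.869 = 13187.5719

13187.57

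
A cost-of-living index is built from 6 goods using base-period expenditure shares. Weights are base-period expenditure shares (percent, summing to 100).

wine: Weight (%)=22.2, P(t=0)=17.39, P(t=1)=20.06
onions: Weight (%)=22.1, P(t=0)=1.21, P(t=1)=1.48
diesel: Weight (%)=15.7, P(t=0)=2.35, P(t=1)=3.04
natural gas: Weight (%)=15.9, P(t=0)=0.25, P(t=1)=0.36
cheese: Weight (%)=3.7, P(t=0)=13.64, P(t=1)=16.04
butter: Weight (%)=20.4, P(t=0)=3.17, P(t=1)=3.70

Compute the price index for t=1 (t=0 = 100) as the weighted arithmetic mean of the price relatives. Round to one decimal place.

wine: 22.2 × (20.06/17.39) = 22.2 × 1.153537 = 25.6085
onions: 22.1 × (1.48/1.21) = 22.1 × 1.223140 = 27.0314
diesel: 15.7 × (3.04/2.35) = 15.7 × 1.293617 = 20.3098
natural gas: 15.9 × (0.36/0.25) = 15.9 × 1.440000 = 22.8960
cheese: 3.7 × (16.04/13.64) = 3.7 × 1.175953 = 4.3510
butter: 20.4 × (3.70/3.17) = 20.4 × 1.167192 = 23.8107
Index = Σ wᵢ·(p₁ᵢ/p₀ᵢ) = 25.6085 + 27.0314 + 20.3098 + 22.8960 + 4.3510 + 23.8107 = 124.0075

124.0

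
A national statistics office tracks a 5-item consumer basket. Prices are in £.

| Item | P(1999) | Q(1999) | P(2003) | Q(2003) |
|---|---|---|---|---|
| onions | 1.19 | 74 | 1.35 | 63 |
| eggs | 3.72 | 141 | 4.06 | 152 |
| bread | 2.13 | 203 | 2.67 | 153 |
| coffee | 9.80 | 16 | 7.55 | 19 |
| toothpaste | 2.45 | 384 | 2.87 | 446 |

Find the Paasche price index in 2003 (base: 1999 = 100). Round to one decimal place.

112.9

Paasche price index uses current-period quantities as weights.
ΣP(2003)·Q(2003) = 1.35×63 + 4.06×152 + 2.67×153 + 7.55×19 + 2.87×446 = 85.05 + 617.12 + 408.51 + 143.45 + 1280.02 = 2534.15
ΣP(1999)·Q(2003) = 1.19×63 + 3.72×152 + 2.13×153 + 9.80×19 + 2.45×446 = 74.97 + 565.44 + 325.89 + 186.2 + 1092.7 = 2245.2
Index = 2534.15 / 2245.2 × 100 = 112.8697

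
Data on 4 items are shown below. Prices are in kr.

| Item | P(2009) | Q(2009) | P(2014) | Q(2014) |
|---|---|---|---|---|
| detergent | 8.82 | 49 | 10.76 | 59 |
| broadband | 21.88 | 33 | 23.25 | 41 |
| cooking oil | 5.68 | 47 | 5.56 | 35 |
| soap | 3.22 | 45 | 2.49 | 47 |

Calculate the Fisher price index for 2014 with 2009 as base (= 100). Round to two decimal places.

Laspeyres component (base-period weights):
ΣP(2014)Q(2009) = 10.76×49 + 23.25×33 + 5.56×47 + 2.49×45 = 527.24 + 767.25 + 261.32 + 112.05 = 1667.86
ΣP(2009)Q(2009) = 8.82×49 + 21.88×33 + 5.68×47 + 3.22×45 = 432.18 + 722.04 + 266.96 + 144.9 = 1566.08
L = 1667.86 / 1566.08 × 100 = 106.4990
Paasche component (current-period weights):
ΣP(2014)Q(2014) = 10.76×59 + 23.25×41 + 5.56×35 + 2.49×47 = 634.84 + 953.25 + 194.6 + 117.03 = 1899.72
ΣP(2009)Q(2014) = 8.82×59 + 21.88×41 + 5.68×35 + 3.22×47 = 520.38 + 897.08 + 198.8 + 151.34 = 1767.6
P = 1899.72 / 1767.6 × 100 = 107.4745
Fisher = √(L × P) = √(106.4990 × 107.4745) = 106.9857

106.99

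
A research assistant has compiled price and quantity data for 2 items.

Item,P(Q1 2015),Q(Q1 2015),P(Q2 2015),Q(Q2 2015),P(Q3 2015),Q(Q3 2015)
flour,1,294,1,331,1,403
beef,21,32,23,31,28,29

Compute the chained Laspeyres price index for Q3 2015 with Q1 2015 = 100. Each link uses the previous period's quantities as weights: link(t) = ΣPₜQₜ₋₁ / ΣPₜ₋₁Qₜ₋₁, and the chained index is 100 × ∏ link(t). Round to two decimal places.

122.46

Link Q1 2015→Q2 2015:
ΣP(Q2 2015)Q(Q1 2015) = 1×294 + 23×32 = 294 + 736 = 1030
ΣP(Q1 2015)Q(Q1 2015) = 1×294 + 21×32 = 294 + 672 = 966
link = 1030/966 = 1.066253
Link Q2 2015→Q3 2015:
ΣP(Q3 2015)Q(Q2 2015) = 1×331 + 28×31 = 331 + 868 = 1199
ΣP(Q2 2015)Q(Q2 2015) = 1×331 + 23×31 = 331 + 713 = 1044
link = 1199/1044 = 1.148467
Chained index = 100 × 1.066253 × 1.148467 = 122.4556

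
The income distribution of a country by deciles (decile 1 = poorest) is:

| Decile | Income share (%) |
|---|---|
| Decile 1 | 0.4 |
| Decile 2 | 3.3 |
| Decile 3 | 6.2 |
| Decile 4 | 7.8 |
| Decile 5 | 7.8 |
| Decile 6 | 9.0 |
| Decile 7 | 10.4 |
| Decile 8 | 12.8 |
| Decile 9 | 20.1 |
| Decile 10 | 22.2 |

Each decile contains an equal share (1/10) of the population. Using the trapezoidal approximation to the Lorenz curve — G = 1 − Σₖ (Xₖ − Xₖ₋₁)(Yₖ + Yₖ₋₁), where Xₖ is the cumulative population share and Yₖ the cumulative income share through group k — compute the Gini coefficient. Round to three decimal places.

Cumulative income shares Yₖ: 0.0040, 0.0370, 0.0990, 0.1770, 0.2550, 0.3450, 0.4490, 0.5770, 0.7780, 1.0000
Σ (Xₖ−Xₖ₋₁)(Yₖ+Yₖ₋₁) = (1/10)(0.0040+0.0000) + (1/10)(0.0370+0.0040) + (1/10)(0.0990+0.0370) + (1/10)(0.1770+0.0990) + (1/10)(0.2550+0.1770) + (1/10)(0.3450+0.2550) + (1/10)(0.4490+0.3450) + (1/10)(0.5770+0.4490) + (1/10)(0.7780+0.5770) + (1/10)(1.0000+0.7780)
  = 0.0004 + 0.0041 + 0.0136 + 0.0276 + 0.0432 + 0.0600 + 0.0794 + 0.1026 + 0.1355 + 0.1778 = 0.6442
G = 1 − 0.6442 = 0.3558

0.356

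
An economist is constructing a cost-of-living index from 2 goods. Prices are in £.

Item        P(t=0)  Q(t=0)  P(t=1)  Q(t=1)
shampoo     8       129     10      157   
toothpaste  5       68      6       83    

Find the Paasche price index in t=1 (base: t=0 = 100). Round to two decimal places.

Paasche price index uses current-period quantities as weights.
ΣP(t=1)·Q(t=1) = 10×157 + 6×83 = 1570 + 498 = 2068
ΣP(t=0)·Q(t=1) = 8×157 + 5×83 = 1256 + 415 = 1671
Index = 2068 / 1671 × 100 = 123.7582

123.76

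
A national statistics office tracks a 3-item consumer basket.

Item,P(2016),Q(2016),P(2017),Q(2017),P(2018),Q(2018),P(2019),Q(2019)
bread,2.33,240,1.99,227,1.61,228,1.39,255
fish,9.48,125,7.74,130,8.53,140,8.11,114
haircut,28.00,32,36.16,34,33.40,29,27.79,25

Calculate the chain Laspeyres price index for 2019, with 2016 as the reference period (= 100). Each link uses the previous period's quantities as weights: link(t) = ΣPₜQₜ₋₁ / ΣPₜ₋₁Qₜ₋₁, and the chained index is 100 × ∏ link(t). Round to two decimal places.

Link 2016→2017:
ΣP(2017)Q(2016) = 1.99×240 + 7.74×125 + 36.16×32 = 477.6 + 967.5 + 1157.12 = 2602.22
ΣP(2016)Q(2016) = 2.33×240 + 9.48×125 + 28.00×32 = 559.2 + 1185 + 896 = 2640.2
link = 2602.22/2640.2 = 0.985615
Link 2017→2018:
ΣP(2018)Q(2017) = 1.61×227 + 8.53×130 + 33.40×34 = 365.47 + 1108.9 + 1135.6 = 2609.97
ΣP(2017)Q(2017) = 1.99×227 + 7.74×130 + 36.16×34 = 451.73 + 1006.2 + 1229.44 = 2687.37
link = 2609.97/2687.37 = 0.971199
Link 2018→2019:
ΣP(2019)Q(2018) = 1.39×228 + 8.11×140 + 27.79×29 = 316.92 + 1135.4 + 805.91 = 2258.23
ΣP(2018)Q(2018) = 1.61×228 + 8.53×140 + 33.40×29 = 367.08 + 1194.2 + 968.6 = 2529.88
link = 2258.23/2529.88 = 0.892623
Chained index = 100 × 0.985615 × 0.971199 × 0.892623 = 85.4444

85.44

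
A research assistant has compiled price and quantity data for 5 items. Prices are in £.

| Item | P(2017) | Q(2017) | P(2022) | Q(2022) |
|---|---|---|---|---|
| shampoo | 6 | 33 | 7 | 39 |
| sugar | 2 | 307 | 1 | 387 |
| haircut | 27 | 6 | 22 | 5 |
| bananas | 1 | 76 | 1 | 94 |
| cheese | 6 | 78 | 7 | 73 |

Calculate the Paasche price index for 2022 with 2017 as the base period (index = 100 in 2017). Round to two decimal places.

Paasche price index uses current-period quantities as weights.
ΣP(2022)·Q(2022) = 7×39 + 1×387 + 22×5 + 1×94 + 7×73 = 273 + 387 + 110 + 94 + 511 = 1375
ΣP(2017)·Q(2022) = 6×39 + 2×387 + 27×5 + 1×94 + 6×73 = 234 + 774 + 135 + 94 + 438 = 1675
Index = 1375 / 1675 × 100 = 82.0896

82.09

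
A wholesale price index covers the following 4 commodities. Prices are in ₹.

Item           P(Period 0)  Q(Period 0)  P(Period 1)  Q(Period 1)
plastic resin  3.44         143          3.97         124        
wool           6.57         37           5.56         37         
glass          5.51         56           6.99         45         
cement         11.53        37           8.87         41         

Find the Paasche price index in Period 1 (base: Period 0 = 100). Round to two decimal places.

98.99

Paasche price index uses current-period quantities as weights.
ΣP(Period 1)·Q(Period 1) = 3.97×124 + 5.56×37 + 6.99×45 + 8.87×41 = 492.28 + 205.72 + 314.55 + 363.67 = 1376.22
ΣP(Period 0)·Q(Period 1) = 3.44×124 + 6.57×37 + 5.51×45 + 11.53×41 = 426.56 + 243.09 + 247.95 + 472.73 = 1390.33
Index = 1376.22 / 1390.33 × 100 = 98.9851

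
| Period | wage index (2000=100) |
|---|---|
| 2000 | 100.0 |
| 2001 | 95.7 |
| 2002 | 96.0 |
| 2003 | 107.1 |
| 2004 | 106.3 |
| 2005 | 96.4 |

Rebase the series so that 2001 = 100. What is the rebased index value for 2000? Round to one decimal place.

104.5

Rebased(2000) = 100.0 / 95.7 × 100 = 104.4932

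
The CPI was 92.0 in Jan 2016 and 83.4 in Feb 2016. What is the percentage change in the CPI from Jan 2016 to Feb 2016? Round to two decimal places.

-9.35%

Change = (83.4 − 92.0) / 92.0 × 100
       = -8.6 / 92.0 × 100 = -9.3478%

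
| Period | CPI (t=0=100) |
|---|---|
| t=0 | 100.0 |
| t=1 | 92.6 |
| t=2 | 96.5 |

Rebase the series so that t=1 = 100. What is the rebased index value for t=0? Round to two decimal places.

107.99

Rebased(t=0) = 100.0 / 92.6 × 100 = 107.9914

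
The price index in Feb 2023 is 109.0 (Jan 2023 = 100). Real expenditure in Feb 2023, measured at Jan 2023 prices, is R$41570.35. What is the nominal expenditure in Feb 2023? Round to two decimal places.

Nominal = Real × (Index/100) = 41570.35 × (109.0/100)
        = 41570.35 × 1.090 = 45311.6815

45311.68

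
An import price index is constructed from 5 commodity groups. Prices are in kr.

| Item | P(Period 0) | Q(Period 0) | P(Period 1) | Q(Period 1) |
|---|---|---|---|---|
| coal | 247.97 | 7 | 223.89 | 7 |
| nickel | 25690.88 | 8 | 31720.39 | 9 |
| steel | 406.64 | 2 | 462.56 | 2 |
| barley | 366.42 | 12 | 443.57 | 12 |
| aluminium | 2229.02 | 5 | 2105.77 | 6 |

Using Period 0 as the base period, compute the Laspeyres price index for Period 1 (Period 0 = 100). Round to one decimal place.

121.7

Laspeyres price index uses base-period quantities as weights.
ΣP(Period 1)·Q(Period 0) = 223.89×7 + 31720.39×8 + 462.56×2 + 443.57×12 + 2105.77×5 = 1567.23 + 253763.12 + 925.12 + 5322.84 + 10528.85 = 272107.16
ΣP(Period 0)·Q(Period 0) = 247.97×7 + 25690.88×8 + 406.64×2 + 366.42×12 + 2229.02×5 = 1735.79 + 205527.04 + 813.28 + 4397.04 + 11145.1 = 223618.25
Index = 272107.16 / 223618.25 × 100 = 121.6838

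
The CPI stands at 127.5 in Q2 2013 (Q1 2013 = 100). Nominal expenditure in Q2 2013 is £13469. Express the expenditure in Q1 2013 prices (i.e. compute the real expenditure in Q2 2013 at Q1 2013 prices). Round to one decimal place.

10563.9

Real = Nominal ÷ (Index/100) = 13469 ÷ (127.5/100)
     = 13469 ÷ 1.275 = 10563.9216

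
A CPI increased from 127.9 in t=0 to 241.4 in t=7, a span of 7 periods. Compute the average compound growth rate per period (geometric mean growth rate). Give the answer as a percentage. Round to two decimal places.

9.50%

Growth factor = (241.4/127.9)^(1/7) = (1.887412)^(1/7) = 1.094988
Growth rate = 1.094988 − 1 = 0.094988 = 9.4988%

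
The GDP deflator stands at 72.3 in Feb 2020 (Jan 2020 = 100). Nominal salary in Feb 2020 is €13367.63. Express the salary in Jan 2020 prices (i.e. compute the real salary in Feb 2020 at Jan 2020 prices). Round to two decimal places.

Real = Nominal ÷ (Index/100) = 13367.63 ÷ (72.3/100)
     = 13367.63 ÷ 0.723 = 18489.1148

18489.11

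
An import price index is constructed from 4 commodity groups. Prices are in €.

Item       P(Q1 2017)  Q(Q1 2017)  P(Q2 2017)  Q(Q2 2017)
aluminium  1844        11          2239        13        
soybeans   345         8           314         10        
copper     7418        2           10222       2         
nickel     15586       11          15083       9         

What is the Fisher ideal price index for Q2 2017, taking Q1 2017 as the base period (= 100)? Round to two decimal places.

Laspeyres component (base-period weights):
ΣP(Q2 2017)Q(Q1 2017) = 2239×11 + 314×8 + 10222×2 + 15083×11 = 24629 + 2512 + 20444 + 165913 = 213498
ΣP(Q1 2017)Q(Q1 2017) = 1844×11 + 345×8 + 7418×2 + 15586×11 = 20284 + 2760 + 14836 + 171446 = 209326
L = 213498 / 209326 × 100 = 101.9931
Paasche component (current-period weights):
ΣP(Q2 2017)Q(Q2 2017) = 2239×13 + 314×10 + 10222×2 + 15083×9 = 29107 + 3140 + 20444 + 135747 = 188438
ΣP(Q1 2017)Q(Q2 2017) = 1844×13 + 345×10 + 7418×2 + 15586×9 = 23972 + 3450 + 14836 + 140274 = 182532
P = 188438 / 182532 × 100 = 103.2356
Fisher = √(L × P) = √(101.9931 × 103.2356) = 102.6124

102.61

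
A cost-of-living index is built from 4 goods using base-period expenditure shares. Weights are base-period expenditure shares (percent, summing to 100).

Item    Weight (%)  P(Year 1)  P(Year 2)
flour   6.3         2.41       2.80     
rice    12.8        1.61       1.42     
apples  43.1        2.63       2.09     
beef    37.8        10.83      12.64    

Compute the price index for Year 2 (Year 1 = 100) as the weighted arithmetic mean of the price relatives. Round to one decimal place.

97.0

flour: 6.3 × (2.80/2.41) = 6.3 × 1.161826 = 7.3195
rice: 12.8 × (1.42/1.61) = 12.8 × 0.881988 = 11.2894
apples: 43.1 × (2.09/2.63) = 43.1 × 0.794677 = 34.2506
beef: 37.8 × (12.64/10.83) = 37.8 × 1.167128 = 44.1175
Index = Σ wᵢ·(p₁ᵢ/p₀ᵢ) = 7.3195 + 11.2894 + 34.2506 + 44.1175 = 96.9770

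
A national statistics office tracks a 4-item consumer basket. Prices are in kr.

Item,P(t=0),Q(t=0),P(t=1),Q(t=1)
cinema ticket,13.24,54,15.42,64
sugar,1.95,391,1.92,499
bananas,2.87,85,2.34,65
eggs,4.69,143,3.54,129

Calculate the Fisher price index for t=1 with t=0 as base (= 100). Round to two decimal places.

Laspeyres component (base-period weights):
ΣP(t=1)Q(t=0) = 15.42×54 + 1.92×391 + 2.34×85 + 3.54×143 = 832.68 + 750.72 + 198.9 + 506.22 = 2288.52
ΣP(t=0)Q(t=0) = 13.24×54 + 1.95×391 + 2.87×85 + 4.69×143 = 714.96 + 762.45 + 243.95 + 670.67 = 2392.03
L = 2288.52 / 2392.03 × 100 = 95.6727
Paasche component (current-period weights):
ΣP(t=1)Q(t=1) = 15.42×64 + 1.92×499 + 2.34×65 + 3.54×129 = 986.88 + 958.08 + 152.1 + 456.66 = 2553.72
ΣP(t=0)Q(t=1) = 13.24×64 + 1.95×499 + 2.87×65 + 4.69×129 = 847.36 + 973.05 + 186.55 + 605.01 = 2611.97
P = 2553.72 / 2611.97 × 100 = 97.7699
Fisher = √(L × P) = √(95.6727 × 97.7699) = 96.7156

96.72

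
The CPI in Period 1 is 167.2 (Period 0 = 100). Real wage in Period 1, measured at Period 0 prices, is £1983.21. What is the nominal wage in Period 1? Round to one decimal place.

Nominal = Real × (Index/100) = 1983.21 × (167.2/100)
        = 1983.21 × 1.672 = 3315.9271

3315.9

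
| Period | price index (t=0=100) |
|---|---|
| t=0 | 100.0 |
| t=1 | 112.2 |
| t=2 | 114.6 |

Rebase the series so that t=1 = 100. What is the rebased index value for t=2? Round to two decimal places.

102.14

Rebased(t=2) = 114.6 / 112.2 × 100 = 102.1390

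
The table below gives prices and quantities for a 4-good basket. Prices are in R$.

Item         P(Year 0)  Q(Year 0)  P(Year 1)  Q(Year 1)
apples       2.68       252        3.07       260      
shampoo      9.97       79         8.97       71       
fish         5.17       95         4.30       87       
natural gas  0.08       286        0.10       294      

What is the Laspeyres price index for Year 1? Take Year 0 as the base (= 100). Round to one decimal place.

97.1

Laspeyres price index uses base-period quantities as weights.
ΣP(Year 1)·Q(Year 0) = 3.07×252 + 8.97×79 + 4.30×95 + 0.10×286 = 773.64 + 708.63 + 408.5 + 28.6 = 1919.37
ΣP(Year 0)·Q(Year 0) = 2.68×252 + 9.97×79 + 5.17×95 + 0.08×286 = 675.36 + 787.63 + 491.15 + 22.88 = 1977.02
Index = 1919.37 / 1977.02 × 100 = 97.0840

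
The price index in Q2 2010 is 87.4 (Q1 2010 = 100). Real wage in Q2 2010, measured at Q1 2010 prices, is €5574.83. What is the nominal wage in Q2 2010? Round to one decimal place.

Nominal = Real × (Index/100) = 5574.83 × (87.4/100)
        = 5574.83 × 0.874 = 4872.4014

4872.4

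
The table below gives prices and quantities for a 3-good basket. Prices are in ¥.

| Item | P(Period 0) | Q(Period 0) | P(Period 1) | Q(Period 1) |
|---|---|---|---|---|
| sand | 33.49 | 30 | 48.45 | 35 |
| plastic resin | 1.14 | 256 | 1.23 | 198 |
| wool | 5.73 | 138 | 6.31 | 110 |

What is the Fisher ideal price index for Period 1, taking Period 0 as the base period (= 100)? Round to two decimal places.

128.13

Laspeyres component (base-period weights):
ΣP(Period 1)Q(Period 0) = 48.45×30 + 1.23×256 + 6.31×138 = 1453.5 + 314.88 + 870.78 = 2639.16
ΣP(Period 0)Q(Period 0) = 33.49×30 + 1.14×256 + 5.73×138 = 1004.7 + 291.84 + 790.74 = 2087.28
L = 2639.16 / 2087.28 × 100 = 126.4402
Paasche component (current-period weights):
ΣP(Period 1)Q(Period 1) = 48.45×35 + 1.23×198 + 6.31×110 = 1695.75 + 243.54 + 694.1 = 2633.39
ΣP(Period 0)Q(Period 1) = 33.49×35 + 1.14×198 + 5.73×110 = 1172.15 + 225.72 + 630.3 = 2028.17
P = 2633.39 / 2028.17 × 100 = 129.8407
Fisher = √(L × P) = √(126.4402 × 129.8407) = 128.1291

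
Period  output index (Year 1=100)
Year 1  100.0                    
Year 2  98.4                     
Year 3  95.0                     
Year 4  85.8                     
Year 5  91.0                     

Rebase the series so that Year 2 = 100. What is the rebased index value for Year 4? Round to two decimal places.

Rebased(Year 4) = 85.8 / 98.4 × 100 = 87.1951

87.20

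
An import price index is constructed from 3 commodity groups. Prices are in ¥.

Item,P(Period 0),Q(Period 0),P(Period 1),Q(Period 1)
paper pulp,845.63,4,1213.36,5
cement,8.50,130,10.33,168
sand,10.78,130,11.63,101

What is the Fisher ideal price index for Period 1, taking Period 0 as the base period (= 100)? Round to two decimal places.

Laspeyres component (base-period weights):
ΣP(Period 1)Q(Period 0) = 1213.36×4 + 10.33×130 + 11.63×130 = 4853.44 + 1342.9 + 1511.9 = 7708.24
ΣP(Period 0)Q(Period 0) = 845.63×4 + 8.50×130 + 10.78×130 = 3382.52 + 1105 + 1401.4 = 5888.92
L = 7708.24 / 5888.92 × 100 = 130.8939
Paasche component (current-period weights):
ΣP(Period 1)Q(Period 1) = 1213.36×5 + 10.33×168 + 11.63×101 = 6066.8 + 1735.44 + 1174.63 = 8976.87
ΣP(Period 0)Q(Period 1) = 845.63×5 + 8.50×168 + 10.78×101 = 4228.15 + 1428 + 1088.78 = 6744.93
P = 8976.87 / 6744.93 × 100 = 133.0906
Fisher = √(L × P) = √(130.8939 × 133.0906) = 131.9877

131.99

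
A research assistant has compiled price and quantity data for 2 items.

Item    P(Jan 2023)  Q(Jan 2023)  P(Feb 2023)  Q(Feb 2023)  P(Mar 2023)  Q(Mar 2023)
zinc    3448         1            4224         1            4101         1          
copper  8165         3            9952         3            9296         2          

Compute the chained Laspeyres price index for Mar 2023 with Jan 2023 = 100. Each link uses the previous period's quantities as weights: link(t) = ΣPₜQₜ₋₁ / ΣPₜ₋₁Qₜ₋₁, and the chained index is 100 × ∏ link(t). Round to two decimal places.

Link Jan 2023→Feb 2023:
ΣP(Feb 2023)Q(Jan 2023) = 4224×1 + 9952×3 = 4224 + 29856 = 34080
ΣP(Jan 2023)Q(Jan 2023) = 3448×1 + 8165×3 = 3448 + 24495 = 27943
link = 34080/27943 = 1.219626
Link Feb 2023→Mar 2023:
ΣP(Mar 2023)Q(Feb 2023) = 4101×1 + 9296×3 = 4101 + 27888 = 31989
ΣP(Feb 2023)Q(Feb 2023) = 4224×1 + 9952×3 = 4224 + 29856 = 34080
link = 31989/34080 = 0.938644
Chained index = 100 × 1.219626 × 0.938644 = 114.4795

114.48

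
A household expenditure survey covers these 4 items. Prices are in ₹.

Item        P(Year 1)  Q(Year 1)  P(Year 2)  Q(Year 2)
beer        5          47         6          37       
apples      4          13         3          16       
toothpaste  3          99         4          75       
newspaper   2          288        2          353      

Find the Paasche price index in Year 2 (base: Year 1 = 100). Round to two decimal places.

Paasche price index uses current-period quantities as weights.
ΣP(Year 2)·Q(Year 2) = 6×37 + 3×16 + 4×75 + 2×353 = 222 + 48 + 300 + 706 = 1276
ΣP(Year 1)·Q(Year 2) = 5×37 + 4×16 + 3×75 + 2×353 = 185 + 64 + 225 + 706 = 1180
Index = 1276 / 1180 × 100 = 108.1356

108.14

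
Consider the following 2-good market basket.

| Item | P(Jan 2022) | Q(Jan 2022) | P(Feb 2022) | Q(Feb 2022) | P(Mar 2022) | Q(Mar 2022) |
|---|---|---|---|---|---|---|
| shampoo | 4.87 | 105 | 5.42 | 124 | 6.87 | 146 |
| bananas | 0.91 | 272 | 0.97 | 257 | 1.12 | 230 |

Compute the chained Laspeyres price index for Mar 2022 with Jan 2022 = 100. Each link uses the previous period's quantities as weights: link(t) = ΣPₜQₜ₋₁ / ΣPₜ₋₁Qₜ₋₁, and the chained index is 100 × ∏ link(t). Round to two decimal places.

135.77

Link Jan 2022→Feb 2022:
ΣP(Feb 2022)Q(Jan 2022) = 5.42×105 + 0.97×272 = 569.1 + 263.84 = 832.94
ΣP(Jan 2022)Q(Jan 2022) = 4.87×105 + 0.91×272 = 511.35 + 247.52 = 758.87
link = 832.94/758.87 = 1.097606
Link Feb 2022→Mar 2022:
ΣP(Mar 2022)Q(Feb 2022) = 6.87×124 + 1.12×257 = 851.88 + 287.84 = 1139.72
ΣP(Feb 2022)Q(Feb 2022) = 5.42×124 + 0.97×257 = 672.08 + 249.29 = 921.37
link = 1139.72/921.37 = 1.236984
Chained index = 100 × 1.097606 × 1.236984 = 135.7721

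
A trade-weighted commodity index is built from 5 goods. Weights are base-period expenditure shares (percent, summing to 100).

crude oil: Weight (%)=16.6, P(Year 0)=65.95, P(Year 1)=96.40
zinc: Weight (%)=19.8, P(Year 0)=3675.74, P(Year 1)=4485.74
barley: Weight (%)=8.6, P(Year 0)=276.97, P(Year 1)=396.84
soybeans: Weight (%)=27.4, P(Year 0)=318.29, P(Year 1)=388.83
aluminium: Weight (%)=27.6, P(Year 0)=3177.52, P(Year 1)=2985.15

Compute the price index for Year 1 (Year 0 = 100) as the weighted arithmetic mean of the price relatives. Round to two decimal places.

crude oil: 16.6 × (96.40/65.95) = 16.6 × 1.461713 = 24.2644
zinc: 19.8 × (4485.74/3675.74) = 19.8 × 1.220364 = 24.1632
barley: 8.6 × (396.84/276.97) = 8.6 × 1.432791 = 12.3220
soybeans: 27.4 × (388.83/318.29) = 27.4 × 1.221622 = 33.4724
aluminium: 27.6 × (2985.15/3177.52) = 27.6 × 0.939459 = 25.9291
Index = Σ wᵢ·(p₁ᵢ/p₀ᵢ) = 24.2644 + 24.1632 + 12.3220 + 33.4724 + 25.9291 = 120.1512

120.15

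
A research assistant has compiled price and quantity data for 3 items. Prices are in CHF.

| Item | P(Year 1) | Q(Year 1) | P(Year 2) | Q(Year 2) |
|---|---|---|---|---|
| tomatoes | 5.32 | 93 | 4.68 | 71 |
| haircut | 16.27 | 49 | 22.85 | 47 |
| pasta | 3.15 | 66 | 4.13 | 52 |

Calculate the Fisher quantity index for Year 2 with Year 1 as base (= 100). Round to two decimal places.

Laspeyres component (base-period weights):
ΣP(Year 1)Q(Year 2) = 5.32×71 + 16.27×47 + 3.15×52 = 377.72 + 764.69 + 163.8 = 1306.21
ΣP(Year 1)Q(Year 1) = 5.32×93 + 16.27×49 + 3.15×66 = 494.76 + 797.23 + 207.9 = 1499.89
L = 1306.21 / 1499.89 × 100 = 87.0871
Paasche component (current-period weights):
ΣP(Year 2)Q(Year 2) = 4.68×71 + 22.85×47 + 4.13×52 = 332.28 + 1073.95 + 214.76 = 1620.99
ΣP(Year 2)Q(Year 1) = 4.68×93 + 22.85×49 + 4.13×66 = 435.24 + 1119.65 + 272.58 = 1827.47
P = 1620.99 / 1827.47 × 100 = 88.7013
Fisher = √(L × P) = √(87.0871 × 88.7013) = 87.8905

87.89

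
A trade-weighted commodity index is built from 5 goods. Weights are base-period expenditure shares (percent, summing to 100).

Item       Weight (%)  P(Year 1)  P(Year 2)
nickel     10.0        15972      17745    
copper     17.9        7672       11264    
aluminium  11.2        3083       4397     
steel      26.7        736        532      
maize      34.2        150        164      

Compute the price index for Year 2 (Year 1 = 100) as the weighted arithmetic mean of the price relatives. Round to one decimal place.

nickel: 10.0 × (17745/15972) = 10.0 × 1.111007 = 11.1101
copper: 17.9 × (11264/7672) = 17.9 × 1.468196 = 26.2807
aluminium: 11.2 × (4397/3083) = 11.2 × 1.426208 = 15.9735
steel: 26.7 × (532/736) = 26.7 × 0.722826 = 19.2995
maize: 34.2 × (164/150) = 34.2 × 1.093333 = 37.3920
Index = Σ wᵢ·(p₁ᵢ/p₀ᵢ) = 11.1101 + 26.2807 + 15.9735 + 19.2995 + 37.3920 = 110.0558

110.1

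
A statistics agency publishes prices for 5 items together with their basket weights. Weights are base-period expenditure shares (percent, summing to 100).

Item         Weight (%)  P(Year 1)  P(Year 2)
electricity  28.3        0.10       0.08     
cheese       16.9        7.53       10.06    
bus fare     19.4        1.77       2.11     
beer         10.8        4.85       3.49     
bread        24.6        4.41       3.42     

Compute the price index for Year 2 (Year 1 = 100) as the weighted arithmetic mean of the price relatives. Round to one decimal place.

95.2

electricity: 28.3 × (0.08/0.10) = 28.3 × 0.800000 = 22.6400
cheese: 16.9 × (10.06/7.53) = 16.9 × 1.335989 = 22.5782
bus fare: 19.4 × (2.11/1.77) = 19.4 × 1.192090 = 23.1266
beer: 10.8 × (3.49/4.85) = 10.8 × 0.719588 = 7.7715
bread: 24.6 × (3.42/4.41) = 24.6 × 0.775510 = 19.0776
Index = Σ wᵢ·(p₁ᵢ/p₀ᵢ) = 22.6400 + 22.5782 + 23.1266 + 7.7715 + 19.0776 = 95.1939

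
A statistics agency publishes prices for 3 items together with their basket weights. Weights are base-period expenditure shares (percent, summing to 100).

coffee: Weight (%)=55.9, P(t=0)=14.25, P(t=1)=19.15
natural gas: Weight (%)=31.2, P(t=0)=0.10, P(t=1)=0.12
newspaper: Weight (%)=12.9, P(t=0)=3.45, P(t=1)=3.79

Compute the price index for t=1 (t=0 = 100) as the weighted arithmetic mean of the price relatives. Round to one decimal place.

126.7

coffee: 55.9 × (19.15/14.25) = 55.9 × 1.343860 = 75.1218
natural gas: 31.2 × (0.12/0.10) = 31.2 × 1.200000 = 37.4400
newspaper: 12.9 × (3.79/3.45) = 12.9 × 1.098551 = 14.1713
Index = Σ wᵢ·(p₁ᵢ/p₀ᵢ) = 75.1218 + 37.4400 + 14.1713 = 126.7331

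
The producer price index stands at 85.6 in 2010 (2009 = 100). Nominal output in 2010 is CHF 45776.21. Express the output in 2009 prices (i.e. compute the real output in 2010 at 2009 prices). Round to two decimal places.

Real = Nominal ÷ (Index/100) = 45776.21 ÷ (85.6/100)
     = 45776.21 ÷ 0.856 = 53476.8808

53476.88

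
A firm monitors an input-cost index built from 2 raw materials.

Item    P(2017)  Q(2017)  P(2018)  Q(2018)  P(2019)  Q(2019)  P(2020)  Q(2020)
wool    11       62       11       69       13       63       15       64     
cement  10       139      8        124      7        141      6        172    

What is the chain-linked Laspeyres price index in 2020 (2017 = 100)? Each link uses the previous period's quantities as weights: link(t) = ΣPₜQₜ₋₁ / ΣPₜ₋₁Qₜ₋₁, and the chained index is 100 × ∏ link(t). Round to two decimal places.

86.55

Link 2017→2018:
ΣP(2018)Q(2017) = 11×62 + 8×139 = 682 + 1112 = 1794
ΣP(2017)Q(2017) = 11×62 + 10×139 = 682 + 1390 = 2072
link = 1794/2072 = 0.865830
Link 2018→2019:
ΣP(2019)Q(2018) = 13×69 + 7×124 = 897 + 868 = 1765
ΣP(2018)Q(2018) = 11×69 + 8×124 = 759 + 992 = 1751
link = 1765/1751 = 1.007995
Link 2019→2020:
ΣP(2020)Q(2019) = 15×63 + 6×141 = 945 + 846 = 1791
ΣP(2019)Q(2019) = 13×63 + 7×141 = 819 + 987 = 1806
link = 1791/1806 = 0.991694
Chained index = 100 × 0.865830 × 1.007995 × 0.991694 = 86.5504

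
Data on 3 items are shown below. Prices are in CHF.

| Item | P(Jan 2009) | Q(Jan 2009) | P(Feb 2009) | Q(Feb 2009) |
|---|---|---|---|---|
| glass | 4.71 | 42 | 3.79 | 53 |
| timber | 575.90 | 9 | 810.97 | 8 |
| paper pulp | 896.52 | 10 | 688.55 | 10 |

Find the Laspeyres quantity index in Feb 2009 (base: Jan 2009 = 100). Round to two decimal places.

96.35

Laspeyres quantity index uses base-period prices as weights.
ΣP(Jan 2009)·Q(Feb 2009) = 4.71×53 + 575.90×8 + 896.52×10 = 249.63 + 4607.2 + 8965.2 = 13822.03
ΣP(Jan 2009)·Q(Jan 2009) = 4.71×42 + 575.90×9 + 896.52×10 = 197.82 + 5183.1 + 8965.2 = 14346.12
Index = 13822.03 / 14346.12 × 100 = 96.3468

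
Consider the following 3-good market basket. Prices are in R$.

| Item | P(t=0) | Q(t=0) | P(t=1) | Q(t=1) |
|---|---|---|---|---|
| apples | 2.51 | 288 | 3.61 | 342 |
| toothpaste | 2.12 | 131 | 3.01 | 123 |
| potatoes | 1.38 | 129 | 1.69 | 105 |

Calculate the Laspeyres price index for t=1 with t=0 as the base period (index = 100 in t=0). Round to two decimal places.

Laspeyres price index uses base-period quantities as weights.
ΣP(t=1)·Q(t=0) = 3.61×288 + 3.01×131 + 1.69×129 = 1039.68 + 394.31 + 218.01 = 1652
ΣP(t=0)·Q(t=0) = 2.51×288 + 2.12×131 + 1.38×129 = 722.88 + 277.72 + 178.02 = 1178.62
Index = 1652 / 1178.62 × 100 = 140.1639

140.16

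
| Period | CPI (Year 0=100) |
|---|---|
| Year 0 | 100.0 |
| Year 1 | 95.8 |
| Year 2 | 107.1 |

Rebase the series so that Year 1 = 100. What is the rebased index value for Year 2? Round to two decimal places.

111.80

Rebased(Year 2) = 107.1 / 95.8 × 100 = 111.7954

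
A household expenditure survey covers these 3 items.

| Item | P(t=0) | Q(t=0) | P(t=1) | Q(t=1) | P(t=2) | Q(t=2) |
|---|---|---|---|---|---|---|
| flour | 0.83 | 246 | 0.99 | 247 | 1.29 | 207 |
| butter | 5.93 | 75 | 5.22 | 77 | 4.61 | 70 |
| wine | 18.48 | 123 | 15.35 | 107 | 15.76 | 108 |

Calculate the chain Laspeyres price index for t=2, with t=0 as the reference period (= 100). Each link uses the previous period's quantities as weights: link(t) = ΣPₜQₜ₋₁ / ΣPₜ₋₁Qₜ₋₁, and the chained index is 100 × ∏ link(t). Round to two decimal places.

Link t=0→t=1:
ΣP(t=1)Q(t=0) = 0.99×246 + 5.22×75 + 15.35×123 = 243.54 + 391.5 + 1888.05 = 2523.09
ΣP(t=0)Q(t=0) = 0.83×246 + 5.93×75 + 18.48×123 = 204.18 + 444.75 + 2273.04 = 2921.97
link = 2523.09/2921.97 = 0.863489
Link t=1→t=2:
ΣP(t=2)Q(t=1) = 1.29×247 + 4.61×77 + 15.76×107 = 318.63 + 354.97 + 1686.32 = 2359.92
ΣP(t=1)Q(t=1) = 0.99×247 + 5.22×77 + 15.35×107 = 244.53 + 401.94 + 1642.45 = 2288.92
link = 2359.92/2288.92 = 1.031019
Chained index = 100 × 0.863489 × 1.031019 = 89.0274

89.03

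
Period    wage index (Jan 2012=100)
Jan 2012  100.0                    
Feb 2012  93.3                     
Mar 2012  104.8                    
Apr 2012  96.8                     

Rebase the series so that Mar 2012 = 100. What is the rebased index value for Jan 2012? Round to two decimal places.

Rebased(Jan 2012) = 100.0 / 104.8 × 100 = 95.4198

95.42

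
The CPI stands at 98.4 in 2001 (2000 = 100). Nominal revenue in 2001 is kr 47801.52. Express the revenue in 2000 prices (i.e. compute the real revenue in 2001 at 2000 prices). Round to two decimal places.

48578.78

Real = Nominal ÷ (Index/100) = 47801.52 ÷ (98.4/100)
     = 47801.52 ÷ 0.984 = 48578.7805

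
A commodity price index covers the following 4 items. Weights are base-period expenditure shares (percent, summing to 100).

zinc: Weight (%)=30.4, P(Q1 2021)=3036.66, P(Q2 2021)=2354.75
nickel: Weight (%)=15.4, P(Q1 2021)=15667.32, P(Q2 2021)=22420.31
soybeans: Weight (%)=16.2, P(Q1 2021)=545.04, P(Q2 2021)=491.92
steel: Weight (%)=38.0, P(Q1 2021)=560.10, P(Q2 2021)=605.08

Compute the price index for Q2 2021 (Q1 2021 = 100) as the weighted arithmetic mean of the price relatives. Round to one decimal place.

101.3

zinc: 30.4 × (2354.75/3036.66) = 30.4 × 0.775441 = 23.5734
nickel: 15.4 × (22420.31/15667.32) = 15.4 × 1.431024 = 22.0378
soybeans: 16.2 × (491.92/545.04) = 16.2 × 0.902539 = 14.6211
steel: 38.0 × (605.08/560.10) = 38.0 × 1.080307 = 41.0517
Index = Σ wᵢ·(p₁ᵢ/p₀ᵢ) = 23.5734 + 22.0378 + 14.6211 + 41.0517 = 101.2840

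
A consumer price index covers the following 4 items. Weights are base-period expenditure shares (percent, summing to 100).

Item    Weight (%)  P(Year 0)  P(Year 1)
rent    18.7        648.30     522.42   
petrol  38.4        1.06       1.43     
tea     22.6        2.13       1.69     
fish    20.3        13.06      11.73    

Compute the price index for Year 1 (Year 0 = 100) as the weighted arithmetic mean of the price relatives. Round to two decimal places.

103.04

rent: 18.7 × (522.42/648.30) = 18.7 × 0.805831 = 15.0690
petrol: 38.4 × (1.43/1.06) = 38.4 × 1.349057 = 51.8038
tea: 22.6 × (1.69/2.13) = 22.6 × 0.793427 = 17.9315
fish: 20.3 × (11.73/13.06) = 20.3 × 0.898162 = 18.2327
Index = Σ wᵢ·(p₁ᵢ/p₀ᵢ) = 15.0690 + 51.8038 + 17.9315 + 18.2327 = 103.0370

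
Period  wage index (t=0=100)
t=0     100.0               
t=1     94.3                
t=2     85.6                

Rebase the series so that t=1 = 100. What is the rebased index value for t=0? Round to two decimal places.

Rebased(t=0) = 100.0 / 94.3 × 100 = 106.0445

106.04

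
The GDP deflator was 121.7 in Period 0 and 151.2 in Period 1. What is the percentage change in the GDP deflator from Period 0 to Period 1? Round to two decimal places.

Change = (151.2 − 121.7) / 121.7 × 100
       = 29.5 / 121.7 × 100 = 24.2399%

24.24%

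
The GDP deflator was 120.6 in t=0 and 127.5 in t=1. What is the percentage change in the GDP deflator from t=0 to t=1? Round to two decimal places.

5.72%

Change = (127.5 − 120.6) / 120.6 × 100
       = 6.9 / 120.6 × 100 = 5.7214%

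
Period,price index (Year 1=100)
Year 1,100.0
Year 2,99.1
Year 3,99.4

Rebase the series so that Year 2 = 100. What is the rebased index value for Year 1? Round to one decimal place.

Rebased(Year 1) = 100.0 / 99.1 × 100 = 100.9082

100.9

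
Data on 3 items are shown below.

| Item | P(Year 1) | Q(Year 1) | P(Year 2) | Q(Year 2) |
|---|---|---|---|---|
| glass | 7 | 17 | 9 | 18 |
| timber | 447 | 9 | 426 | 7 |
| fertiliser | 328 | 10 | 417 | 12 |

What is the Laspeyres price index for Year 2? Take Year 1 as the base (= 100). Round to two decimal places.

109.90

Laspeyres price index uses base-period quantities as weights.
ΣP(Year 2)·Q(Year 1) = 9×17 + 426×9 + 417×10 = 153 + 3834 + 4170 = 8157
ΣP(Year 1)·Q(Year 1) = 7×17 + 447×9 + 328×10 = 119 + 4023 + 3280 = 7422
Index = 8157 / 7422 × 100 = 109.9030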